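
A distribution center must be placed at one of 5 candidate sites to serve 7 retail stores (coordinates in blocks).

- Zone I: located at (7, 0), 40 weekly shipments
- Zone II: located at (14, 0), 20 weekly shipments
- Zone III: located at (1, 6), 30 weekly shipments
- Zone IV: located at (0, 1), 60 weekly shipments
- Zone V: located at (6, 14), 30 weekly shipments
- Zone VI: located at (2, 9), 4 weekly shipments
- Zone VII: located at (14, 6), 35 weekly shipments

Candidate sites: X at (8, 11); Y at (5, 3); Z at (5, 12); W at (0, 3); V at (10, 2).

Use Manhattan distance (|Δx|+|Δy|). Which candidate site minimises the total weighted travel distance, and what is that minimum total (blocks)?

Total weighted distance at each candidate:
  X (8, 11): total = 2827
  Y (5, 3): total = 1886
  Z (5, 12): total = 2879
  W (0, 3): total = 2117
  V (10, 2): total = 2190
Minimum is at Y with total 1886 blocks.

Y, total 1886 blocks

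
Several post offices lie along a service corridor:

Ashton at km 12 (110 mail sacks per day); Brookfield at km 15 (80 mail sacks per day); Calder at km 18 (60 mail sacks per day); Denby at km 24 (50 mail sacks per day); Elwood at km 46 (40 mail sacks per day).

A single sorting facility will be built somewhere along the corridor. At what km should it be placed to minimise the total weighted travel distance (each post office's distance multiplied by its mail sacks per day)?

For a sum of weighted absolute distances on a line, the optimum is the weighted median (not the mean). Total weight W = 340; half-weight = 170.
Sort by position and accumulate weight:
  km 12 (Ashton, w=110) → cum 110
  km 15 (Brookfield, w=80) → cum 190  ≥ 170 → median here
  km 18 (Calder, w=60) → cum 250
  km 24 (Denby, w=50) → cum 300
  km 46 (Elwood, w=40) → cum 340
Optimal location: km 15.

x = 15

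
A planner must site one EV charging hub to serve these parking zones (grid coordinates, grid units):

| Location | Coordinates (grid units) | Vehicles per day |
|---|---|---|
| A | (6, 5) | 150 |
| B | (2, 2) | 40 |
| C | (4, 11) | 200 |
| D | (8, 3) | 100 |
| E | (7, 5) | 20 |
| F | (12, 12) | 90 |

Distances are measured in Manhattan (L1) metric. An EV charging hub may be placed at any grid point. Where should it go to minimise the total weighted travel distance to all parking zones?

(6, 5)

Manhattan distance separates: Σwᵢ(|x−xᵢ|+|y−yᵢ|) = Σwᵢ|x−xᵢ| + Σwᵢ|y−yᵢ|, so x and y are optimised independently as 1-D weighted medians.
Total weight W = 600; half = 300.
x-coordinate, sorted with cumulative weight:
  x=2 (B, w=40) cum 40
  x=4 (C, w=200) cum 240
  x=6 (A, w=150) cum 390  ← median
  x=7 (E, w=20) cum 410
  x=8 (D, w=100) cum 510
  x=12 (F, w=90) cum 600
⇒ x* = 6
y-coordinate, sorted with cumulative weight:
  y=2 (B, w=40) cum 40
  y=3 (D, w=100) cum 140
  y=5 (A, w=150) cum 290
  y=5 (E, w=20) cum 310  ← median
  y=11 (C, w=200) cum 510
  y=12 (F, w=90) cum 600
⇒ y* = 5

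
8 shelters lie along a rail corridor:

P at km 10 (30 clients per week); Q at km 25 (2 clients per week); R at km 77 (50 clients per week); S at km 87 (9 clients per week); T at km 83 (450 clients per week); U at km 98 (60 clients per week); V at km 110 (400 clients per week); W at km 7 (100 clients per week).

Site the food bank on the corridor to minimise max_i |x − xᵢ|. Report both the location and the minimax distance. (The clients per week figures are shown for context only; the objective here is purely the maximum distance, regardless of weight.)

The 1-center on a line is the midpoint of the two extreme points: leftmost at 7, rightmost at 110.
Optimal location = (7 + 110)/2 = 58.5; maximum distance = (110 − 7)/2 = 51.5.

location 58.5, max distance 51.5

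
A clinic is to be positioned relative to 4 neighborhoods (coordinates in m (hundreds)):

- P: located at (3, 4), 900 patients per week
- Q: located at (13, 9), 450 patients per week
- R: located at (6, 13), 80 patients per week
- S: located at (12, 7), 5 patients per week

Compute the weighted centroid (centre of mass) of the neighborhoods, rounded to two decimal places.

(6.33, 6.08)

The minimiser of Σwᵢ‖p−pᵢ‖² is the weighted centroid p* = (Σwᵢpᵢ)/(Σwᵢ).
Σwᵢ = 1435.
Σwᵢxᵢ = 900·3 + 450·13 + 80·6 + 5·12 = 9090.
Σwᵢyᵢ = 900·4 + 450·9 + 80·13 + 5·7 = 8725.
x* = 9090/1435 = 6.33, y* = 8725/1435 = 6.08.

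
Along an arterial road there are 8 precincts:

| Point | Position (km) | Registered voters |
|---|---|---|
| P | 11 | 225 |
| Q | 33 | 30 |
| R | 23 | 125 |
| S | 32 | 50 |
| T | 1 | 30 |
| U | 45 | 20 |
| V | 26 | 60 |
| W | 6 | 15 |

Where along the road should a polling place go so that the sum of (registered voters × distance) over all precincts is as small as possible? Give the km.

For a sum of weighted absolute distances on a line, the optimum is the weighted median (not the mean). Total weight W = 555; half-weight = 277.5.
Sort by position and accumulate weight:
  km 1 (T, w=30) → cum 30
  km 6 (W, w=15) → cum 45
  km 11 (P, w=225) → cum 270
  km 23 (R, w=125) → cum 395  ≥ 277.5 → median here
  km 26 (V, w=60) → cum 455
  km 32 (S, w=50) → cum 505
  km 33 (Q, w=30) → cum 535
  km 45 (U, w=20) → cum 555
Optimal location: km 23.

x = 23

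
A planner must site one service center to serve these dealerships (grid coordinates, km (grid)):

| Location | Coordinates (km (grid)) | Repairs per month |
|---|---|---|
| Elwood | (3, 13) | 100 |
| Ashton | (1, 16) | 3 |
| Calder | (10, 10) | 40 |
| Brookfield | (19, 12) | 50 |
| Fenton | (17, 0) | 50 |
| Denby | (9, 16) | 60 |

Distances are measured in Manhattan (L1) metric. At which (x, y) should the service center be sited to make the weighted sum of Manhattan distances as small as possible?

(9, 13)

Manhattan distance separates: Σwᵢ(|x−xᵢ|+|y−yᵢ|) = Σwᵢ|x−xᵢ| + Σwᵢ|y−yᵢ|, so x and y are optimised independently as 1-D weighted medians.
Total weight W = 303; half = 151.5.
x-coordinate, sorted with cumulative weight:
  x=1 (Ashton, w=3) cum 3
  x=3 (Elwood, w=100) cum 103
  x=9 (Denby, w=60) cum 163  ← median
  x=10 (Calder, w=40) cum 203
  x=17 (Fenton, w=50) cum 253
  x=19 (Brookfield, w=50) cum 303
⇒ x* = 9
y-coordinate, sorted with cumulative weight:
  y=0 (Fenton, w=50) cum 50
  y=10 (Calder, w=40) cum 90
  y=12 (Brookfield, w=50) cum 140
  y=13 (Elwood, w=100) cum 240  ← median
  y=16 (Ashton, w=3) cum 243
  y=16 (Denby, w=60) cum 303
⇒ y* = 13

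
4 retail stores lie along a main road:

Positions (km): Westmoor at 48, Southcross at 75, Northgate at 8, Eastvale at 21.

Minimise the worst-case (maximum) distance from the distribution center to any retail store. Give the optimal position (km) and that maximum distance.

location 41.5, max distance 33.5

The 1-center on a line is the midpoint of the two extreme points: leftmost at 8, rightmost at 75.
Optimal location = (8 + 75)/2 = 41.5; maximum distance = (75 − 8)/2 = 33.5.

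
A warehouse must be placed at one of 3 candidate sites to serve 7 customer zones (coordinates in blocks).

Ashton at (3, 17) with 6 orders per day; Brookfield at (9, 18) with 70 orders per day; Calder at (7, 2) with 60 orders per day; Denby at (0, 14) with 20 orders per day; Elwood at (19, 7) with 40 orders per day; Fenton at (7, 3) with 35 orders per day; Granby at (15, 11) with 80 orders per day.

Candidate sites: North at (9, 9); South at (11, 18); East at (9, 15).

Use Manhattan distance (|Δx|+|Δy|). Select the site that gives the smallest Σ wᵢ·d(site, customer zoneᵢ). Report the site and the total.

Total weighted distance at each candidate:
  North (9, 9): total = 2934
  South (11, 18): total = 3999
  East (9, 15): total = 3368
Minimum is at North with total 2934 blocks.

North, total 2934 blocks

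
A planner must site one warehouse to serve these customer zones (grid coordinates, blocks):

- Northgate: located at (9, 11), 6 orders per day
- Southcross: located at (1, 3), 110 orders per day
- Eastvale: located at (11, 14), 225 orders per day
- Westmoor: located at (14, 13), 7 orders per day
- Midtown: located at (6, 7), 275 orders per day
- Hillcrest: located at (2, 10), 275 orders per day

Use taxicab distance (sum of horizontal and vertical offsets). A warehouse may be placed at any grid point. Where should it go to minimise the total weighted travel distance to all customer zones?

Manhattan distance separates: Σwᵢ(|x−xᵢ|+|y−yᵢ|) = Σwᵢ|x−xᵢ| + Σwᵢ|y−yᵢ|, so x and y are optimised independently as 1-D weighted medians.
Total weight W = 898; half = 449.
x-coordinate, sorted with cumulative weight:
  x=1 (Southcross, w=110) cum 110
  x=2 (Hillcrest, w=275) cum 385
  x=6 (Midtown, w=275) cum 660  ← median
  x=9 (Northgate, w=6) cum 666
  x=11 (Eastvale, w=225) cum 891
  x=14 (Westmoor, w=7) cum 898
⇒ x* = 6
y-coordinate, sorted with cumulative weight:
  y=3 (Southcross, w=110) cum 110
  y=7 (Midtown, w=275) cum 385
  y=10 (Hillcrest, w=275) cum 660  ← median
  y=11 (Northgate, w=6) cum 666
  y=13 (Westmoor, w=7) cum 673
  y=14 (Eastvale, w=225) cum 898
⇒ y* = 10

(6, 10)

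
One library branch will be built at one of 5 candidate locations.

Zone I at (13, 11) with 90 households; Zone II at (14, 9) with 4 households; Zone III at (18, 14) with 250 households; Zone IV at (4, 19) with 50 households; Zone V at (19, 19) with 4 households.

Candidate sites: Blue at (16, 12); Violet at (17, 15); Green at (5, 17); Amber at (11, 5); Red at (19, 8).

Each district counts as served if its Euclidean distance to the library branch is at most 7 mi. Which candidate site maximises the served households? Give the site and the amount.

Coverage radius r = 7 mi; a point is covered iff (Δx)²+(Δy)² ≤ 7² = 49.
  Blue (16, 12): covers {Zone I, Zone II, Zone III} → 344
  Violet (17, 15): covers {Zone I, Zone II, Zone III, Zone V} → 348
  Green (5, 17): covers {Zone IV} → 50
  Amber (11, 5): covers {Zone I, Zone II} → 94
  Red (19, 8): covers {Zone I, Zone II, Zone III} → 344
Maximum coverage at Violet: 348 households.

Violet, covering 348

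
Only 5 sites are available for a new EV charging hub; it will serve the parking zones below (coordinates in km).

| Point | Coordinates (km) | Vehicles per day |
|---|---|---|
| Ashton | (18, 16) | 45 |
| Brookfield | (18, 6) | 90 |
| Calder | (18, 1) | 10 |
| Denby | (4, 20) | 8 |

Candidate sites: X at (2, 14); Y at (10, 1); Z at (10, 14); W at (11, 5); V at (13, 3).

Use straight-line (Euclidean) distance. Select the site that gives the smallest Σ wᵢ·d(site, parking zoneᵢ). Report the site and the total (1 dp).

Total weighted distance at each candidate:
  X (2, 14): total = 2592.3
  Y (10, 1): total = 1853.5
  Z (10, 14): total = 1609.8
  W (11, 5): total = 1436.2
  V (13, 3): total = 1359.3
Minimum is at V with total 1359.3 km.

V, total 1359.3 km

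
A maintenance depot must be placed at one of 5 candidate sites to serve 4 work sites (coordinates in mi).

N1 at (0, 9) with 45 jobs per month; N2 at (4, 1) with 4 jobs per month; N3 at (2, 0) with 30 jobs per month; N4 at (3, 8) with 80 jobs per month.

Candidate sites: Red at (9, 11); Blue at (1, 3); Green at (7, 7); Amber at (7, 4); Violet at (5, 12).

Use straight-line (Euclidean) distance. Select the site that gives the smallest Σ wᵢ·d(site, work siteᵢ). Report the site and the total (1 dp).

Total weighted distance at each candidate:
  Red (9, 11): total = 1387.4
  Blue (1, 3): total = 813.8
  Green (7, 7): total = 942.4
  Amber (7, 4): total = 1048.7
  Violet (5, 12): total = 1035.4
Minimum is at Blue with total 813.8 mi.

Blue, total 813.8 mi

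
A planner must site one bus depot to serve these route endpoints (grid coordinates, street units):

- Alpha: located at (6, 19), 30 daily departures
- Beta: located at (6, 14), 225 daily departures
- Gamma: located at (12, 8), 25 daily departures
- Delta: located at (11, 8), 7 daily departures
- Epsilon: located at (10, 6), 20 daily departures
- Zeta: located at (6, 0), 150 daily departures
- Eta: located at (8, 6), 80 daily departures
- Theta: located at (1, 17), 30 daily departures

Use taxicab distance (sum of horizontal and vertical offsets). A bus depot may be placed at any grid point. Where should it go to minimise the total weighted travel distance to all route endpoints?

Manhattan distance separates: Σwᵢ(|x−xᵢ|+|y−yᵢ|) = Σwᵢ|x−xᵢ| + Σwᵢ|y−yᵢ|, so x and y are optimised independently as 1-D weighted medians.
Total weight W = 567; half = 283.5.
x-coordinate, sorted with cumulative weight:
  x=1 (Theta, w=30) cum 30
  x=6 (Alpha, w=30) cum 60
  x=6 (Beta, w=225) cum 285  ← median
  x=6 (Zeta, w=150) cum 435
  x=8 (Eta, w=80) cum 515
  x=10 (Epsilon, w=20) cum 535
  x=11 (Delta, w=7) cum 542
  x=12 (Gamma, w=25) cum 567
⇒ x* = 6
y-coordinate, sorted with cumulative weight:
  y=0 (Zeta, w=150) cum 150
  y=6 (Epsilon, w=20) cum 170
  y=6 (Eta, w=80) cum 250
  y=8 (Gamma, w=25) cum 275
  y=8 (Delta, w=7) cum 282
  y=14 (Beta, w=225) cum 507  ← median
  y=17 (Theta, w=30) cum 537
  y=19 (Alpha, w=30) cum 567
⇒ y* = 14

(6, 14)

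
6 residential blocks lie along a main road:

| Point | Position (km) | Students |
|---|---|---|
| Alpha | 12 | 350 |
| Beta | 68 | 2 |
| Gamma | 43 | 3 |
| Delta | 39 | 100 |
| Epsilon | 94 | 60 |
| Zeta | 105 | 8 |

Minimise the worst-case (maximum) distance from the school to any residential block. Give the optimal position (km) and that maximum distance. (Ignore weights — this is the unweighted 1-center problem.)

The 1-center on a line is the midpoint of the two extreme points: leftmost at 12, rightmost at 105.
Optimal location = (12 + 105)/2 = 58.5; maximum distance = (105 − 12)/2 = 46.5.

location 58.5, max distance 46.5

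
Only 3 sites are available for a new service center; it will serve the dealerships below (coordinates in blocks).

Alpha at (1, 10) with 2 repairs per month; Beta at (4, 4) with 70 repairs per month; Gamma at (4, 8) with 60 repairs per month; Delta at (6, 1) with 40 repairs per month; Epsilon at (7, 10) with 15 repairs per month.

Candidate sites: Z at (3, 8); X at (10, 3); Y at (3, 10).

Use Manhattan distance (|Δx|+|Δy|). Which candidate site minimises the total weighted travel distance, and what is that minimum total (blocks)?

Total weighted distance at each candidate:
  Z (3, 8): total = 908
  X (10, 3): total = 1572
  Y (3, 10): total = 1214
Minimum is at Z with total 908 blocks.

Z, total 908 blocks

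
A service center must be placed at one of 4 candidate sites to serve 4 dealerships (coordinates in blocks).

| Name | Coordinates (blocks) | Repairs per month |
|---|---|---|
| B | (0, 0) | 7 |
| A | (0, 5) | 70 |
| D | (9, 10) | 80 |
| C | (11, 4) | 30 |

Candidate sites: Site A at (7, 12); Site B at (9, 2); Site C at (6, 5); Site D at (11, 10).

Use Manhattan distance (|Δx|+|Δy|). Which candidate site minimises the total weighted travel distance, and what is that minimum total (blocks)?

Total weighted distance at each candidate:
  Site A (7, 12): total = 1793
  Site B (9, 2): total = 1677
  Site C (6, 5): total = 1317
  Site D (11, 10): total = 1607
Minimum is at Site C with total 1317 blocks.

Site C, total 1317 blocks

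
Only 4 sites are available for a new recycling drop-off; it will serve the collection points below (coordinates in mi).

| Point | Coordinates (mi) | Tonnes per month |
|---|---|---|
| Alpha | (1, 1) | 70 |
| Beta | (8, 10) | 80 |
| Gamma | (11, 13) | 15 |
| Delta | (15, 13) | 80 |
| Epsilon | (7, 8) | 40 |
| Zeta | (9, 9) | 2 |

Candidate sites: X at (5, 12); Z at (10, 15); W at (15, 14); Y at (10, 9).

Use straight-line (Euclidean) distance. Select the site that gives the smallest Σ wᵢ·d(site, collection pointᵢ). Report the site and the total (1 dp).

Total weighted distance at each candidate:
  X (5, 12): total = 2191.9
  Z (10, 15): total = 2377.0
  W (15, 14): total = 2539.8
  Y (10, 9): total = 1724.4
Minimum is at Y with total 1724.4 mi.

Y, total 1724.4 mi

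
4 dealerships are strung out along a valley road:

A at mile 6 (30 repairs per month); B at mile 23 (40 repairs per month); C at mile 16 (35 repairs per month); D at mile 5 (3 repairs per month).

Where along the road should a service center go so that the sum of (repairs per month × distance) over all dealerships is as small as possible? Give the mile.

For a sum of weighted absolute distances on a line, the optimum is the weighted median (not the mean). Total weight W = 108; half-weight = 54.
Sort by position and accumulate weight:
  mile 5 (D, w=3) → cum 3
  mile 6 (A, w=30) → cum 33
  mile 16 (C, w=35) → cum 68  ≥ 54 → median here
  mile 23 (B, w=40) → cum 108
Optimal location: mile 16.

x = 16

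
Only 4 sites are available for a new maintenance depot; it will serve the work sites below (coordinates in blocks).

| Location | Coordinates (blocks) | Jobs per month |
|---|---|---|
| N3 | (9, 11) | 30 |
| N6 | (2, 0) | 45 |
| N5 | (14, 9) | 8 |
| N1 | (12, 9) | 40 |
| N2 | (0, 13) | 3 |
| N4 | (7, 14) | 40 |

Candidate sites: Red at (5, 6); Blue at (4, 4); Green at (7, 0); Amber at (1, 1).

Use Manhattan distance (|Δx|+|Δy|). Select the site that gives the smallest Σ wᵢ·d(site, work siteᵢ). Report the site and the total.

Red, total 1607 blocks

Total weighted distance at each candidate:
  Red (5, 6): total = 1607
  Blue (4, 4): total = 1829
  Green (7, 0): total = 1923
  Amber (1, 1): total = 2357
Minimum is at Red with total 1607 blocks.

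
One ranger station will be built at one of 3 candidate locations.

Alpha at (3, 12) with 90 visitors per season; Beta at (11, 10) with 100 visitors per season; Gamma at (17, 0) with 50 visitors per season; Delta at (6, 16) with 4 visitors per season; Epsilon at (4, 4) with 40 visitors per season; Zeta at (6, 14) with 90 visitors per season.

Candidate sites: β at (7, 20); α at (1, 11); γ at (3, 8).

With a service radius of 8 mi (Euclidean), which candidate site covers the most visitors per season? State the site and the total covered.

α, covering 224

Coverage radius r = 8 mi; a point is covered iff (Δx)²+(Δy)² ≤ 8² = 64.
  β (7, 20): covers {Delta, Zeta} → 94
  α (1, 11): covers {Alpha, Delta, Epsilon, Zeta} → 224
  γ (3, 8): covers {Alpha, Epsilon, Zeta} → 220
Maximum coverage at α: 224 visitors per season.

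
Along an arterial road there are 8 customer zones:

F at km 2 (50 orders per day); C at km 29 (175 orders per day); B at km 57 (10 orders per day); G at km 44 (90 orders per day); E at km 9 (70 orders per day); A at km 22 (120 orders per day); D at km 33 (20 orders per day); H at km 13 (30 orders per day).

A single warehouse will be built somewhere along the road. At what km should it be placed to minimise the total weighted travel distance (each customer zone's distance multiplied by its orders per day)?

x = 29

For a sum of weighted absolute distances on a line, the optimum is the weighted median (not the mean). Total weight W = 565; half-weight = 282.5.
Sort by position and accumulate weight:
  km 2 (F, w=50) → cum 50
  km 9 (E, w=70) → cum 120
  km 13 (H, w=30) → cum 150
  km 22 (A, w=120) → cum 270
  km 29 (C, w=175) → cum 445  ≥ 282.5 → median here
  km 33 (D, w=20) → cum 465
  km 44 (G, w=90) → cum 555
  km 57 (B, w=10) → cum 565
Optimal location: km 29.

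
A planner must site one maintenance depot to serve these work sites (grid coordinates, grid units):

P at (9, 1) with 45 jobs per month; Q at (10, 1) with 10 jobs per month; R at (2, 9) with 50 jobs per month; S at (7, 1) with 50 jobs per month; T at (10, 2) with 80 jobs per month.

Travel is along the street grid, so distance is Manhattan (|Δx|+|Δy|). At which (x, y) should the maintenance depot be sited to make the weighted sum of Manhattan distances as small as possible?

Manhattan distance separates: Σwᵢ(|x−xᵢ|+|y−yᵢ|) = Σwᵢ|x−xᵢ| + Σwᵢ|y−yᵢ|, so x and y are optimised independently as 1-D weighted medians.
Total weight W = 235; half = 117.5.
x-coordinate, sorted with cumulative weight:
  x=2 (R, w=50) cum 50
  x=7 (S, w=50) cum 100
  x=9 (P, w=45) cum 145  ← median
  x=10 (Q, w=10) cum 155
  x=10 (T, w=80) cum 235
⇒ x* = 9
y-coordinate, sorted with cumulative weight:
  y=1 (P, w=45) cum 45
  y=1 (Q, w=10) cum 55
  y=1 (S, w=50) cum 105
  y=2 (T, w=80) cum 185  ← median
  y=9 (R, w=50) cum 235
⇒ y* = 2

(9, 2)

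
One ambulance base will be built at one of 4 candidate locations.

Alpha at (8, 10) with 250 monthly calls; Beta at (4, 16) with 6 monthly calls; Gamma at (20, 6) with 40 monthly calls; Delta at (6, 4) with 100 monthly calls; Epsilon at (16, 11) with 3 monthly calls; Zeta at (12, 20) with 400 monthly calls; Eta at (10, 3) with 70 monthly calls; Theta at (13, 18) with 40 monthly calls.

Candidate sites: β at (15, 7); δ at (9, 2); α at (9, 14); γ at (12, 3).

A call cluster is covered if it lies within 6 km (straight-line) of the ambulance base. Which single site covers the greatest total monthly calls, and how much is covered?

Coverage radius r = 6 km; a point is covered iff (Δx)²+(Δy)² ≤ 6² = 36.
  β (15, 7): covers {Gamma, Epsilon} → 43
  δ (9, 2): covers {Delta, Eta} → 170
  α (9, 14): covers {Alpha, Beta, Theta} → 296
  γ (12, 3): covers {Eta} → 70
Maximum coverage at α: 296 monthly calls.

α, covering 296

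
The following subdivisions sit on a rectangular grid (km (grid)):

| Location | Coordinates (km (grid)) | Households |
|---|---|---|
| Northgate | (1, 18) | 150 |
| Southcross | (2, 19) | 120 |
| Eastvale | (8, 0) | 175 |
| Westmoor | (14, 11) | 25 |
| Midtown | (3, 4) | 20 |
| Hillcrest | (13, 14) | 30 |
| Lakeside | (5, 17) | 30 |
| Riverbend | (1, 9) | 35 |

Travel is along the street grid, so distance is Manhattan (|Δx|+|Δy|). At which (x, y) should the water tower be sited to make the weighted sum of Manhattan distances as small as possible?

Manhattan distance separates: Σwᵢ(|x−xᵢ|+|y−yᵢ|) = Σwᵢ|x−xᵢ| + Σwᵢ|y−yᵢ|, so x and y are optimised independently as 1-D weighted medians.
Total weight W = 585; half = 292.5.
x-coordinate, sorted with cumulative weight:
  x=1 (Northgate, w=150) cum 150
  x=1 (Riverbend, w=35) cum 185
  x=2 (Southcross, w=120) cum 305  ← median
  x=3 (Midtown, w=20) cum 325
  x=5 (Lakeside, w=30) cum 355
  x=8 (Eastvale, w=175) cum 530
  x=13 (Hillcrest, w=30) cum 560
  x=14 (Westmoor, w=25) cum 585
⇒ x* = 2
y-coordinate, sorted with cumulative weight:
  y=0 (Eastvale, w=175) cum 175
  y=4 (Midtown, w=20) cum 195
  y=9 (Riverbend, w=35) cum 230
  y=11 (Westmoor, w=25) cum 255
  y=14 (Hillcrest, w=30) cum 285
  y=17 (Lakeside, w=30) cum 315  ← median
  y=18 (Northgate, w=150) cum 465
  y=19 (Southcross, w=120) cum 585
⇒ y* = 17

(2, 17)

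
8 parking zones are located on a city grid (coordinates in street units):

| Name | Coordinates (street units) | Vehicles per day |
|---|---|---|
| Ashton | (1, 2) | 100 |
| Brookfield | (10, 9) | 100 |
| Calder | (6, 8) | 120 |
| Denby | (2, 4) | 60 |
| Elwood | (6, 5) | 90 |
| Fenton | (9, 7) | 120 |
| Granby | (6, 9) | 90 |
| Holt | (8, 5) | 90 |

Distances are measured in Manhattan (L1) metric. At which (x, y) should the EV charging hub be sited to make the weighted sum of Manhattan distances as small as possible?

(6, 7)

Manhattan distance separates: Σwᵢ(|x−xᵢ|+|y−yᵢ|) = Σwᵢ|x−xᵢ| + Σwᵢ|y−yᵢ|, so x and y are optimised independently as 1-D weighted medians.
Total weight W = 770; half = 385.
x-coordinate, sorted with cumulative weight:
  x=1 (Ashton, w=100) cum 100
  x=2 (Denby, w=60) cum 160
  x=6 (Calder, w=120) cum 280
  x=6 (Elwood, w=90) cum 370
  x=6 (Granby, w=90) cum 460  ← median
  x=8 (Holt, w=90) cum 550
  x=9 (Fenton, w=120) cum 670
  x=10 (Brookfield, w=100) cum 770
⇒ x* = 6
y-coordinate, sorted with cumulative weight:
  y=2 (Ashton, w=100) cum 100
  y=4 (Denby, w=60) cum 160
  y=5 (Elwood, w=90) cum 250
  y=5 (Holt, w=90) cum 340
  y=7 (Fenton, w=120) cum 460  ← median
  y=8 (Calder, w=120) cum 580
  y=9 (Brookfield, w=100) cum 680
  y=9 (Granby, w=90) cum 770
⇒ y* = 7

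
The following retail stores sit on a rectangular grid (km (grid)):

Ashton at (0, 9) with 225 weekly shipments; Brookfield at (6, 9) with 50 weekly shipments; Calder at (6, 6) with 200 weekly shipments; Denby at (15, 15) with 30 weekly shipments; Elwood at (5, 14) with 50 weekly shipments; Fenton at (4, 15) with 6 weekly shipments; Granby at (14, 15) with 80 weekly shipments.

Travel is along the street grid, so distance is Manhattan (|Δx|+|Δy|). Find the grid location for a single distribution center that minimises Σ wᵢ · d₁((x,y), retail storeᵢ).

(6, 9)

Manhattan distance separates: Σwᵢ(|x−xᵢ|+|y−yᵢ|) = Σwᵢ|x−xᵢ| + Σwᵢ|y−yᵢ|, so x and y are optimised independently as 1-D weighted medians.
Total weight W = 641; half = 320.5.
x-coordinate, sorted with cumulative weight:
  x=0 (Ashton, w=225) cum 225
  x=4 (Fenton, w=6) cum 231
  x=5 (Elwood, w=50) cum 281
  x=6 (Brookfield, w=50) cum 331  ← median
  x=6 (Calder, w=200) cum 531
  x=14 (Granby, w=80) cum 611
  x=15 (Denby, w=30) cum 641
⇒ x* = 6
y-coordinate, sorted with cumulative weight:
  y=6 (Calder, w=200) cum 200
  y=9 (Ashton, w=225) cum 425  ← median
  y=9 (Brookfield, w=50) cum 475
  y=14 (Elwood, w=50) cum 525
  y=15 (Denby, w=30) cum 555
  y=15 (Fenton, w=6) cum 561
  y=15 (Granby, w=80) cum 641
⇒ y* = 9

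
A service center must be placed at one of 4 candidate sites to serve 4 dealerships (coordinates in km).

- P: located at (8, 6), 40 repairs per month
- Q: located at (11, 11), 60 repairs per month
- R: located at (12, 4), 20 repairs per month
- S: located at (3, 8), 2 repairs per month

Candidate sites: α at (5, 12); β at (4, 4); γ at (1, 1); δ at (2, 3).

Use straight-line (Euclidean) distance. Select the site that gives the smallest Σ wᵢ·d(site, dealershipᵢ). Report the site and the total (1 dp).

α, total 854.8 km

Total weighted distance at each candidate:
  α (5, 12): total = 854.8
  β (4, 4): total = 941.1
  γ (1, 1): total = 1435.2
  δ (2, 3): total = 1202.0
Minimum is at α with total 854.8 km.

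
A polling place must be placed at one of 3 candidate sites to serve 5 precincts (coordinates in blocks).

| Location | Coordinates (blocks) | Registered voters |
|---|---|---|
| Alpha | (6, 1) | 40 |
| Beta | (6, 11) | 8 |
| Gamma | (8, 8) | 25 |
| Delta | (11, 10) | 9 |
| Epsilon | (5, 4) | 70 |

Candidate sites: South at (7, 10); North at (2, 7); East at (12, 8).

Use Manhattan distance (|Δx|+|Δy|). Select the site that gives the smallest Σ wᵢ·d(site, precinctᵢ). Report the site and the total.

Total weighted distance at each candidate:
  South (7, 10): total = 1087
  North (2, 7): total = 1167
  East (12, 8): total = 1489
Minimum is at South with total 1087 blocks.

South, total 1087 blocks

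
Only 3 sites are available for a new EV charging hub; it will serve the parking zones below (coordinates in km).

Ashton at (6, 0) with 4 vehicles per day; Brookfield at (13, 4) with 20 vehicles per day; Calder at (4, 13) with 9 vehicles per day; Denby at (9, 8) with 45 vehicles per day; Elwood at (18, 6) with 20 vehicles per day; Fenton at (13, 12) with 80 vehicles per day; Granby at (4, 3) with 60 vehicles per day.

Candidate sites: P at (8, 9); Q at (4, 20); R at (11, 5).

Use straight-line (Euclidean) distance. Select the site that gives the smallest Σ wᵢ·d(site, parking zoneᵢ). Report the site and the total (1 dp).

Total weighted distance at each candidate:
  P (8, 9): total = 1400.8
  Q (4, 20): total = 3474.9
  R (11, 5): total = 1491.6
Minimum is at P with total 1400.8 km.

P, total 1400.8 km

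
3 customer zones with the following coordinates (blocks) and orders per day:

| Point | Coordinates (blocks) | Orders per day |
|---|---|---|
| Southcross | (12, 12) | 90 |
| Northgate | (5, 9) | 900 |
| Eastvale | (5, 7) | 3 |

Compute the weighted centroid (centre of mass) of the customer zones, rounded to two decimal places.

The minimiser of Σwᵢ‖p−pᵢ‖² is the weighted centroid p* = (Σwᵢpᵢ)/(Σwᵢ).
Σwᵢ = 993.
Σwᵢxᵢ = 90·12 + 900·5 + 3·5 = 5595.
Σwᵢyᵢ = 90·12 + 900·9 + 3·7 = 9201.
x* = 5595/993 = 5.63, y* = 9201/993 = 9.27.

(5.63, 9.27)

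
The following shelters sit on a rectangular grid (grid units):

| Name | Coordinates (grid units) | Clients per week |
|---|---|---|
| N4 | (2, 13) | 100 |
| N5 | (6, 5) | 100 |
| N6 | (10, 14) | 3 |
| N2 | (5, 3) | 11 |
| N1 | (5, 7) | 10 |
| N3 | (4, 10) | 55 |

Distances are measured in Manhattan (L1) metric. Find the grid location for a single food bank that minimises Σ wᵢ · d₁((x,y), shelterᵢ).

(4, 10)

Manhattan distance separates: Σwᵢ(|x−xᵢ|+|y−yᵢ|) = Σwᵢ|x−xᵢ| + Σwᵢ|y−yᵢ|, so x and y are optimised independently as 1-D weighted medians.
Total weight W = 279; half = 139.5.
x-coordinate, sorted with cumulative weight:
  x=2 (N4, w=100) cum 100
  x=4 (N3, w=55) cum 155  ← median
  x=5 (N2, w=11) cum 166
  x=5 (N1, w=10) cum 176
  x=6 (N5, w=100) cum 276
  x=10 (N6, w=3) cum 279
⇒ x* = 4
y-coordinate, sorted with cumulative weight:
  y=3 (N2, w=11) cum 11
  y=5 (N5, w=100) cum 111
  y=7 (N1, w=10) cum 121
  y=10 (N3, w=55) cum 176  ← median
  y=13 (N4, w=100) cum 276
  y=14 (N6, w=3) cum 279
⇒ y* = 10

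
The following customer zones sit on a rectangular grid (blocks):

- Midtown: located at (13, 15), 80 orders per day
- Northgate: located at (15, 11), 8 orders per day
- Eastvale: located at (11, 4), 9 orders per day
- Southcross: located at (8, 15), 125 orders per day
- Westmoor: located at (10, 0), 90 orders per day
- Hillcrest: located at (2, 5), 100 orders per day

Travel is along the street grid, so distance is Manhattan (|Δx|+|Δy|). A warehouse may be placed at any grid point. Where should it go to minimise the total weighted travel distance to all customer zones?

Manhattan distance separates: Σwᵢ(|x−xᵢ|+|y−yᵢ|) = Σwᵢ|x−xᵢ| + Σwᵢ|y−yᵢ|, so x and y are optimised independently as 1-D weighted medians.
Total weight W = 412; half = 206.
x-coordinate, sorted with cumulative weight:
  x=2 (Hillcrest, w=100) cum 100
  x=8 (Southcross, w=125) cum 225  ← median
  x=10 (Westmoor, w=90) cum 315
  x=11 (Eastvale, w=9) cum 324
  x=13 (Midtown, w=80) cum 404
  x=15 (Northgate, w=8) cum 412
⇒ x* = 8
y-coordinate, sorted with cumulative weight:
  y=0 (Westmoor, w=90) cum 90
  y=4 (Eastvale, w=9) cum 99
  y=5 (Hillcrest, w=100) cum 199
  y=11 (Northgate, w=8) cum 207  ← median
  y=15 (Midtown, w=80) cum 287
  y=15 (Southcross, w=125) cum 412
⇒ y* = 11

(8, 11)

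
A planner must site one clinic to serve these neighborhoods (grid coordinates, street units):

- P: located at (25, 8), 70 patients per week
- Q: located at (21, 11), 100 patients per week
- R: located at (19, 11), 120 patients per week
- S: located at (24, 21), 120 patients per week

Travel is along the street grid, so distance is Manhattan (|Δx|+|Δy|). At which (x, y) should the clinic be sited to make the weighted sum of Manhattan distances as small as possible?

Manhattan distance separates: Σwᵢ(|x−xᵢ|+|y−yᵢ|) = Σwᵢ|x−xᵢ| + Σwᵢ|y−yᵢ|, so x and y are optimised independently as 1-D weighted medians.
Total weight W = 410; half = 205.
x-coordinate, sorted with cumulative weight:
  x=19 (R, w=120) cum 120
  x=21 (Q, w=100) cum 220  ← median
  x=24 (S, w=120) cum 340
  x=25 (P, w=70) cum 410
⇒ x* = 21
y-coordinate, sorted with cumulative weight:
  y=8 (P, w=70) cum 70
  y=11 (Q, w=100) cum 170
  y=11 (R, w=120) cum 290  ← median
  y=21 (S, w=120) cum 410
⇒ y* = 11

(21, 11)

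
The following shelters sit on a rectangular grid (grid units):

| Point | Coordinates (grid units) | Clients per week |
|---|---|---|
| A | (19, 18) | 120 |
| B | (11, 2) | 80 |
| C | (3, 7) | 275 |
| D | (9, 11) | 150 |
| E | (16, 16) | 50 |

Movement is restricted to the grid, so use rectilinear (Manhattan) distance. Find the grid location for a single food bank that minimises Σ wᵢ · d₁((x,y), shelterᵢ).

Manhattan distance separates: Σwᵢ(|x−xᵢ|+|y−yᵢ|) = Σwᵢ|x−xᵢ| + Σwᵢ|y−yᵢ|, so x and y are optimised independently as 1-D weighted medians.
Total weight W = 675; half = 337.5.
x-coordinate, sorted with cumulative weight:
  x=3 (C, w=275) cum 275
  x=9 (D, w=150) cum 425  ← median
  x=11 (B, w=80) cum 505
  x=16 (E, w=50) cum 555
  x=19 (A, w=120) cum 675
⇒ x* = 9
y-coordinate, sorted with cumulative weight:
  y=2 (B, w=80) cum 80
  y=7 (C, w=275) cum 355  ← median
  y=11 (D, w=150) cum 505
  y=16 (E, w=50) cum 555
  y=18 (A, w=120) cum 675
⇒ y* = 7

(9, 7)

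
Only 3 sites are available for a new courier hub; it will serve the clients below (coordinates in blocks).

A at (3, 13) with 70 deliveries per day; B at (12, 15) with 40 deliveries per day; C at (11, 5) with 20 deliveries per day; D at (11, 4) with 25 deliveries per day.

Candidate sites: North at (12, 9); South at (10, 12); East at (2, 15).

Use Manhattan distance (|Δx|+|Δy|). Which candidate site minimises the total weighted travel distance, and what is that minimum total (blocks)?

South, total 1145 blocks

Total weighted distance at each candidate:
  North (12, 9): total = 1400
  South (10, 12): total = 1145
  East (2, 15): total = 1490
Minimum is at South with total 1145 blocks.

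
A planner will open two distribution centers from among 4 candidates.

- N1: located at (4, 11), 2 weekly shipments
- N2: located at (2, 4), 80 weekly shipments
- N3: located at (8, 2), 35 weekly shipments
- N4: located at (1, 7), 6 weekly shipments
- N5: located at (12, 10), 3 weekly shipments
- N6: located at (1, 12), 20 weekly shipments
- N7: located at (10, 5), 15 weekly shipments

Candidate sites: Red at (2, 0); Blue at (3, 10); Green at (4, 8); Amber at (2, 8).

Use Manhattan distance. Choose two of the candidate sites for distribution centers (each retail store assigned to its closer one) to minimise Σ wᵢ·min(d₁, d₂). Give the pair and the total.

Evaluate every pair (each demand assigned to the nearer of the two):
  {Red, Blue}: total = 921
  {Red, Amber}: total = 923
  {Red, Green}: total = 935
  {Green, Amber}: total = 953
  {Blue, Amber}: total = 1028
  {Blue, Green}: total = 1100
Best pair: {Red, Blue} with total 921.

{Red, Blue}, total 921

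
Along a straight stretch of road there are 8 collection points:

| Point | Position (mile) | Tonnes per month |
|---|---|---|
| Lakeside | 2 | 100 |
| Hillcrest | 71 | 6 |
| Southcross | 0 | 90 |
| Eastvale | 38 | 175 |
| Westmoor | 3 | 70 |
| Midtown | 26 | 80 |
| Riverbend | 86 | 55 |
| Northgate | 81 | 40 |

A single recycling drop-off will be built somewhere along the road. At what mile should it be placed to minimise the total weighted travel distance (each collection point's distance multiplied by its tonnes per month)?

For a sum of weighted absolute distances on a line, the optimum is the weighted median (not the mean). Total weight W = 616; half-weight = 308.
Sort by position and accumulate weight:
  mile 0 (Southcross, w=90) → cum 90
  mile 2 (Lakeside, w=100) → cum 190
  mile 3 (Westmoor, w=70) → cum 260
  mile 26 (Midtown, w=80) → cum 340  ≥ 308 → median here
  mile 38 (Eastvale, w=175) → cum 515
  mile 71 (Hillcrest, w=6) → cum 521
  mile 81 (Northgate, w=40) → cum 561
  mile 86 (Riverbend, w=55) → cum 616
Optimal location: mile 26.

x = 26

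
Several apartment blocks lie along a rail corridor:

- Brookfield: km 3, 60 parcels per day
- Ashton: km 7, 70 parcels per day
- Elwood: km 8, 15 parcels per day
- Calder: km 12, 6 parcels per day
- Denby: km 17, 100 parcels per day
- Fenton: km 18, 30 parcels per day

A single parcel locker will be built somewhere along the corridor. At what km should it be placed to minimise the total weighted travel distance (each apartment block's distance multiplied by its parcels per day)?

For a sum of weighted absolute distances on a line, the optimum is the weighted median (not the mean). Total weight W = 281; half-weight = 140.5.
Sort by position and accumulate weight:
  km 3 (Brookfield, w=60) → cum 60
  km 7 (Ashton, w=70) → cum 130
  km 8 (Elwood, w=15) → cum 145  ≥ 140.5 → median here
  km 12 (Calder, w=6) → cum 151
  km 17 (Denby, w=100) → cum 251
  km 18 (Fenton, w=30) → cum 281
Optimal location: km 8.

x = 8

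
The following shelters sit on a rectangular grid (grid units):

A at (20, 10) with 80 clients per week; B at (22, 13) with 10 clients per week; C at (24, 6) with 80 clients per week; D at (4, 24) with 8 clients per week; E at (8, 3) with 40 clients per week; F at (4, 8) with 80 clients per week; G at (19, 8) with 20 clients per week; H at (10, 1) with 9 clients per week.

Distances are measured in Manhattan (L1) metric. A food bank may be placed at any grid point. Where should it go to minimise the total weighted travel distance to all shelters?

Manhattan distance separates: Σwᵢ(|x−xᵢ|+|y−yᵢ|) = Σwᵢ|x−xᵢ| + Σwᵢ|y−yᵢ|, so x and y are optimised independently as 1-D weighted medians.
Total weight W = 327; half = 163.5.
x-coordinate, sorted with cumulative weight:
  x=4 (D, w=8) cum 8
  x=4 (F, w=80) cum 88
  x=8 (E, w=40) cum 128
  x=10 (H, w=9) cum 137
  x=19 (G, w=20) cum 157
  x=20 (A, w=80) cum 237  ← median
  x=22 (B, w=10) cum 247
  x=24 (C, w=80) cum 327
⇒ x* = 20
y-coordinate, sorted with cumulative weight:
  y=1 (H, w=9) cum 9
  y=3 (E, w=40) cum 49
  y=6 (C, w=80) cum 129
  y=8 (F, w=80) cum 209  ← median
  y=8 (G, w=20) cum 229
  y=10 (A, w=80) cum 309
  y=13 (B, w=10) cum 319
  y=24 (D, w=8) cum 327
⇒ y* = 8

(20, 8)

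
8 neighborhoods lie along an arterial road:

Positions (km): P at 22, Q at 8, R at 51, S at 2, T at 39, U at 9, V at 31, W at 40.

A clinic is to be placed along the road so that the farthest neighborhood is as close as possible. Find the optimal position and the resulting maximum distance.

location 26.5, max distance 24.5

The 1-center on a line is the midpoint of the two extreme points: leftmost at 2, rightmost at 51.
Optimal location = (2 + 51)/2 = 26.5; maximum distance = (51 − 2)/2 = 24.5.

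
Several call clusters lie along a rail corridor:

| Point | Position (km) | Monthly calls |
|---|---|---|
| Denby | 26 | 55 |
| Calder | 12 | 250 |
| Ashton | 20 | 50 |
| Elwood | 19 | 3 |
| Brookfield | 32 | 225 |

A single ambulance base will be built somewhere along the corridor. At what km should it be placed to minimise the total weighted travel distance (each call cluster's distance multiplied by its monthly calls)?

For a sum of weighted absolute distances on a line, the optimum is the weighted median (not the mean). Total weight W = 583; half-weight = 291.5.
Sort by position and accumulate weight:
  km 12 (Calder, w=250) → cum 250
  km 19 (Elwood, w=3) → cum 253
  km 20 (Ashton, w=50) → cum 303  ≥ 291.5 → median here
  km 26 (Denby, w=55) → cum 358
  km 32 (Brookfield, w=225) → cum 583
Optimal location: km 20.

x = 20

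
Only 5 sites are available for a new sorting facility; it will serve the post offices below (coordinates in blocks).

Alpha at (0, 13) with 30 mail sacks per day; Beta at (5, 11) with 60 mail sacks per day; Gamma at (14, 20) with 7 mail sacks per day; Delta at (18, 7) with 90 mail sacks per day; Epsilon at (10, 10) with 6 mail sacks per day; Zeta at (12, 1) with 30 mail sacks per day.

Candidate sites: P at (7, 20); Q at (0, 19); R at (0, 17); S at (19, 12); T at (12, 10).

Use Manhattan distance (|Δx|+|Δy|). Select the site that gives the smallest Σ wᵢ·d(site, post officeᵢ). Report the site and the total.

T, total 2106 blocks

Total weighted distance at each candidate:
  P (7, 20): total = 4087
  Q (0, 19): total = 4779
  R (0, 17): total = 4361
  S (19, 12): total = 2737
  T (12, 10): total = 2106
Minimum is at T with total 2106 blocks.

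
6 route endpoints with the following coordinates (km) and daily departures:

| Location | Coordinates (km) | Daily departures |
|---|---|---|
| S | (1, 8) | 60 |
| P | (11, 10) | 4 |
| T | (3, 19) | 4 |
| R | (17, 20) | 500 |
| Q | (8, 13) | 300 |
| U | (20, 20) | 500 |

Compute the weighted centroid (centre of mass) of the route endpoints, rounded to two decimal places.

The minimiser of Σwᵢ‖p−pᵢ‖² is the weighted centroid p* = (Σwᵢpᵢ)/(Σwᵢ).
Σwᵢ = 1368.
Σwᵢxᵢ = 60·1 + 4·11 + 4·3 + 500·17 + 300·8 + 500·20 = 21016.
Σwᵢyᵢ = 60·8 + 4·10 + 4·19 + 500·20 + 300·13 + 500·20 = 24496.
x* = 21016/1368 = 15.36, y* = 24496/1368 = 17.91.

(15.36, 17.91)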